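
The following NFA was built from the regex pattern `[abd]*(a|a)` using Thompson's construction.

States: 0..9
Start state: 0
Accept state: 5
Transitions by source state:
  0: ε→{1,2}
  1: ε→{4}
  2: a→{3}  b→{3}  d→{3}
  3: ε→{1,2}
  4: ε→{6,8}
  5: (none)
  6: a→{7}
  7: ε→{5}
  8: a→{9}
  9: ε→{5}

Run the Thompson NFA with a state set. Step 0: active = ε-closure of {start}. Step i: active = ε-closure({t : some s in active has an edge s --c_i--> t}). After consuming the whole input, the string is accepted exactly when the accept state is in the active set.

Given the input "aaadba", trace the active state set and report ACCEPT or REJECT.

Answer: ACCEPT

Steps:
S₀ = ε-closure({0}) = {0,1,2,4,6,8}
'a' @ 1: {1,2,3,4,5,6,7,8,9}  ✓accept
'a' @ 2: {1,2,3,4,5,6,7,8,9}  ✓accept
'a' @ 3: {1,2,3,4,5,6,7,8,9}  ✓accept
'd' @ 4: {1,2,3,4,6,8}
'b' @ 5: {1,2,3,4,6,8}
'a' @ 6: {1,2,3,4,5,6,7,8,9}  ✓accept
end set {1,2,3,4,5,6,7,8,9} — state 5 in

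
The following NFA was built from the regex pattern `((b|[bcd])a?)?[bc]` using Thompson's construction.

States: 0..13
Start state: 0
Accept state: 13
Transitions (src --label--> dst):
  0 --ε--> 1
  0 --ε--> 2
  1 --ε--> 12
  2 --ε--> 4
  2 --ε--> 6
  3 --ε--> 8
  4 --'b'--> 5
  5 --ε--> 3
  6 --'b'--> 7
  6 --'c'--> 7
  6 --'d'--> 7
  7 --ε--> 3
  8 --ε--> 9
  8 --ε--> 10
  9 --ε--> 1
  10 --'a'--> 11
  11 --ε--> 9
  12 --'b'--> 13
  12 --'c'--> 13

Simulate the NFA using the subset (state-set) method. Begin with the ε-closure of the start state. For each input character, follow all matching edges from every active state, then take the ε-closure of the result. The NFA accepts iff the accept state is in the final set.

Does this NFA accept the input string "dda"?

Answer: REJECT

Trace:
initial (ε-close {0}): {0,1,2,4,6,12}
'd' @ 1: {1,3,7,8,9,10,12}
'd' @ 2: {}  — state set empty
rest 'a' ignored (set empty)
end set {} — state 13 not in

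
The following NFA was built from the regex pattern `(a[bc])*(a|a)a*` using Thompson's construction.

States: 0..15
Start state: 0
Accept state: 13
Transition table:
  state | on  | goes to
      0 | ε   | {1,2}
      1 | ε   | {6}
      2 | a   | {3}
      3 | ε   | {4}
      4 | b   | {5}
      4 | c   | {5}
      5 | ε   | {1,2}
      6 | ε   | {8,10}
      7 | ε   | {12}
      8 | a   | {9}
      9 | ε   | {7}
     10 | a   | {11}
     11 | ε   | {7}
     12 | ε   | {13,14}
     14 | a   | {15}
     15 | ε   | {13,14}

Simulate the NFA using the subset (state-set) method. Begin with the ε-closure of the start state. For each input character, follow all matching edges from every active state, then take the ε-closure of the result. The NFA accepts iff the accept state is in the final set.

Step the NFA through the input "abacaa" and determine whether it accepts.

Answer: ACCEPT

Derivation:
initial (ε-close {0}): {0,1,2,6,8,10}
'a' @ 1: {3,4,7,9,11,12,13,14}  [accepting]
'b' @ 2: {1,2,5,6,8,10}
'a' @ 3: {3,4,7,9,11,12,13,14}  [accepting]
'c' @ 4: {1,2,5,6,8,10}
'a' @ 5: {3,4,7,9,11,12,13,14}  [accepting]
'a' @ 6: {13,14,15}  [accepting]
after full input: {13,14,15}  (accept=13 in)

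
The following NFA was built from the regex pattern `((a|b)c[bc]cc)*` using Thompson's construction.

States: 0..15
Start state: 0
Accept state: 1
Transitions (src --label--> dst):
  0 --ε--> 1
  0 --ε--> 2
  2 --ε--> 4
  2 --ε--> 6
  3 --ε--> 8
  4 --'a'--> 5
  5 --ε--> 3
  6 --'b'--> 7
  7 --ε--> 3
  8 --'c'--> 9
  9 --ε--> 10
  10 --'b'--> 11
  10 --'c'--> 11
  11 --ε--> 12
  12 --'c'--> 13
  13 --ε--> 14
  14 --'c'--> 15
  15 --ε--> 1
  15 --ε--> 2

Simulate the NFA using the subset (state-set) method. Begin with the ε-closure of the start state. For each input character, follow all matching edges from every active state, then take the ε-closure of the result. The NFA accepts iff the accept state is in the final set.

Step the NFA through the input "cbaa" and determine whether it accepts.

S₀ = ε-closure({0}) = {0,1,2,4,6}
'c' @ 1: {}  — state set empty
rest 'baa' ignored (set empty)
end set {} — state 1 not in

Answer: REJECT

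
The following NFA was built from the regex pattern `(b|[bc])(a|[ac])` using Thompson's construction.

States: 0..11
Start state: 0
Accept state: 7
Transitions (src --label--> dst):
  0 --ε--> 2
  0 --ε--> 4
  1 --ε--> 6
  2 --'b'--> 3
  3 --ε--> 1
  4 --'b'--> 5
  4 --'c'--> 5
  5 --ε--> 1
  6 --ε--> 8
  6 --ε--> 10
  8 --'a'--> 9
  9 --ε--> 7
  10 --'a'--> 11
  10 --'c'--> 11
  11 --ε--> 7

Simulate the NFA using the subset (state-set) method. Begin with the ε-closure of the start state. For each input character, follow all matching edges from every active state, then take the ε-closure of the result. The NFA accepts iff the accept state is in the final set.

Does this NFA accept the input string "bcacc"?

Answer: REJECT

Derivation:
S₀ = ε-closure({0}) = {0,2,4}
'b' @ 1: {1,3,5,6,8,10}
'c' @ 2: {7,11}  (accept∈set)
'a' @ 3: {}  — state set empty
rest 'cc' ignored (set empty)
end set {} — state 7 not in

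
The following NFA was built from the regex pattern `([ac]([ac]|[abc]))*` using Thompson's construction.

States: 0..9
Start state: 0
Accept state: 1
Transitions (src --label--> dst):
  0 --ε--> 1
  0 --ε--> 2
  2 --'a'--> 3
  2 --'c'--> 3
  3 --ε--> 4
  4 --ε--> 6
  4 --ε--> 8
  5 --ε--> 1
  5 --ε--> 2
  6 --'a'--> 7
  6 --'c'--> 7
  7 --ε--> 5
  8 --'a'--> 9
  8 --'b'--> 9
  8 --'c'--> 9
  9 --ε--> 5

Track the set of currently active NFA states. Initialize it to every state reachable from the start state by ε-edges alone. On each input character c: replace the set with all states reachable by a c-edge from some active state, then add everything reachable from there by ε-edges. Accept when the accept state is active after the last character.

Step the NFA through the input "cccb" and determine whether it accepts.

Answer: ACCEPT

Derivation:
S₀ = ε-closure({0}) = {0,1,2}
'c' @ 1: {3,4,6,8}
'c' @ 2: {1,2,5,7,9}  [accepting]
'c' @ 3: {3,4,6,8}
'b' @ 4: {1,2,5,9}  [accepting]
after full input: {1,2,5,9}  (accept=1 in)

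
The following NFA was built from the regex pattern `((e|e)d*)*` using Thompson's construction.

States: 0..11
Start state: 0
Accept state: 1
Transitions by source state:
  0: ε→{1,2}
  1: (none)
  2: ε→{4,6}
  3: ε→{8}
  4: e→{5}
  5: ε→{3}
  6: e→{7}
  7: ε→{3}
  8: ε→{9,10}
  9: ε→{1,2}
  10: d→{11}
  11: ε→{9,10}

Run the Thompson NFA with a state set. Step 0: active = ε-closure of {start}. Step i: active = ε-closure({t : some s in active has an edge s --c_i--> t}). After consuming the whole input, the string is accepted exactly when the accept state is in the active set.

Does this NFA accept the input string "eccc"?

Answer: REJECT

Derivation:
S₀ = ε-closure({0}) = {0,1,2,4,6}
'e' @ 1: {1,2,3,4,5,6,7,8,9,10}  (accept∈set)
'c' @ 2: {}  — state set empty
rest 'cc' ignored (set empty)
end set {} — state 1 not in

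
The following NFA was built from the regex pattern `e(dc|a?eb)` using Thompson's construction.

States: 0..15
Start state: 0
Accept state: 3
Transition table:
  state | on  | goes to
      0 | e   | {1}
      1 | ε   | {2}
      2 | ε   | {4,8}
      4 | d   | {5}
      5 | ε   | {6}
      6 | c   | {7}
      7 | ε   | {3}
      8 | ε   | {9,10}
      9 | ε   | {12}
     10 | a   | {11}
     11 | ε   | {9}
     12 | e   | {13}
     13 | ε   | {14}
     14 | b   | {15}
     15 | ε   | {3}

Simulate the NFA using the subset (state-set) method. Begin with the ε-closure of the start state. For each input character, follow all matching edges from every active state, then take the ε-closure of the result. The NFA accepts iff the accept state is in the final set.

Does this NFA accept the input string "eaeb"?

start: ε-closure({0}) = {0}
'e' @ 1: {1,2,4,8,9,10,12}
'a' @ 2: {9,11,12}
'e' @ 3: {13,14}
'b' @ 4: {3,15}  (accept∈set)
end set {3,15} — state 3 in

Answer: ACCEPT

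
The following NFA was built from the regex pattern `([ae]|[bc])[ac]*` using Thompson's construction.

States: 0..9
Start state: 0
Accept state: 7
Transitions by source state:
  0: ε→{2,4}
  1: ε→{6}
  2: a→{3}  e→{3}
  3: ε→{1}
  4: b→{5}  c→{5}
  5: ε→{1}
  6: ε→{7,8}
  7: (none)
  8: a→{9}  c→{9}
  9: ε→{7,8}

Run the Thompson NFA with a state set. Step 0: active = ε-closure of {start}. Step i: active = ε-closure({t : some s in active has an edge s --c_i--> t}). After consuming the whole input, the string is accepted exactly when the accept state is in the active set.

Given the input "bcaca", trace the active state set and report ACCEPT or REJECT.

start: ε-closure({0}) = {0,2,4}
'b' @ 1: {1,5,6,7,8}  ✓accept
'c' @ 2: {7,8,9}  ✓accept
'a' @ 3: {7,8,9}  ✓accept
'c' @ 4: {7,8,9}  ✓accept
'a' @ 5: {7,8,9}  ✓accept
after full input: {7,8,9}  (accept=7 in)

Answer: ACCEPT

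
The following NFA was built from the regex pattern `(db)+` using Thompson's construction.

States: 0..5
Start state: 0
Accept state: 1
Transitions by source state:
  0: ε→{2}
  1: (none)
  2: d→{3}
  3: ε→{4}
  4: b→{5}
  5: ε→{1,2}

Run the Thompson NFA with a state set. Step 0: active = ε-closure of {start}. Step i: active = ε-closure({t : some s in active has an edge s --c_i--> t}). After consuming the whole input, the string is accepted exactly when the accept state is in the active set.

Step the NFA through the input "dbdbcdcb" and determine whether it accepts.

Answer: REJECT

Steps:
S₀ = ε-closure({0}) = {0,2}
'd' @ 1: {3,4}
'b' @ 2: {1,2,5}  [accepting]
'd' @ 3: {3,4}
'b' @ 4: {1,2,5}  [accepting]
'c' @ 5: {}  — no active states
rest 'dcb' ignored (set empty)
end set {} — state 1 not in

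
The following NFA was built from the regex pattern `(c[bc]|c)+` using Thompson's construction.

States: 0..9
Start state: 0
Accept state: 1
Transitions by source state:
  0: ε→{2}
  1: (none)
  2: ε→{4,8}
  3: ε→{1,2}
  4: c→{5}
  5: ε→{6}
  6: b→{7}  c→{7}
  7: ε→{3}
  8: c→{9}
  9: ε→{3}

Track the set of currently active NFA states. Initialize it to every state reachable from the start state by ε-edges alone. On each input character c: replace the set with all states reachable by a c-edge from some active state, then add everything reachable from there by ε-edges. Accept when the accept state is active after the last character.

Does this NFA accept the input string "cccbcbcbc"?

Answer: ACCEPT

Trace:
S₀ = ε-closure({0}) = {0,2,4,8}
'c' @ 1: {1,2,3,4,5,6,8,9}  [accepting]
'c' @ 2: {1,2,3,4,5,6,7,8,9}  [accepting]
'c' @ 3: {1,2,3,4,5,6,7,8,9}  [accepting]
'b' @ 4: {1,2,3,4,7,8}  [accepting]
'c' @ 5: {1,2,3,4,5,6,8,9}  [accepting]
'b' @ 6: {1,2,3,4,7,8}  [accepting]
'c' @ 7: {1,2,3,4,5,6,8,9}  [accepting]
'b' @ 8: {1,2,3,4,7,8}  [accepting]
'c' @ 9: {1,2,3,4,5,6,8,9}  [accepting]
end set {1,2,3,4,5,6,8,9} — state 1 in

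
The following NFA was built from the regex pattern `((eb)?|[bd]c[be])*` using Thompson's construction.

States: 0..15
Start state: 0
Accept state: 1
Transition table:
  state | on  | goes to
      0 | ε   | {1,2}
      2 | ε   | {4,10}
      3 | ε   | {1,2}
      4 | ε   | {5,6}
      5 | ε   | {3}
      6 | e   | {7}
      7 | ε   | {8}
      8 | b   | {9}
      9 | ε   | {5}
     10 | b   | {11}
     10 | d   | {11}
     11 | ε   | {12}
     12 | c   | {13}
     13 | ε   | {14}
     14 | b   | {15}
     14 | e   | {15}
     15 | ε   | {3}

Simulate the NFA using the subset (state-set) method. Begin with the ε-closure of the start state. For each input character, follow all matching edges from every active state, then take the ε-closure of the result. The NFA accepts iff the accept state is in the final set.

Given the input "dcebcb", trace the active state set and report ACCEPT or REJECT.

S₀ = ε-closure({0}) = {0,1,2,3,4,5,6,10}
'd' @ 1: {11,12}
'c' @ 2: {13,14}
'e' @ 3: {1,2,3,4,5,6,10,15}  (accept∈set)
'b' @ 4: {11,12}
'c' @ 5: {13,14}
'b' @ 6: {1,2,3,4,5,6,10,15}  (accept∈set)
final: {1,2,3,4,5,6,10,15}; accept 1 in set

Answer: ACCEPT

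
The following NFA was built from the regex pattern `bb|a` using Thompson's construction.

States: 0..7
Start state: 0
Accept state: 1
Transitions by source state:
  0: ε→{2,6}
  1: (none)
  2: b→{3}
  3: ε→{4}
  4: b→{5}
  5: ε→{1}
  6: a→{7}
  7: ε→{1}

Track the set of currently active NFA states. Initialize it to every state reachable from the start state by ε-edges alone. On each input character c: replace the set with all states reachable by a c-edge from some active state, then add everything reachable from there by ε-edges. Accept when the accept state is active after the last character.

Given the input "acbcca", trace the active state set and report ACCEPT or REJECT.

Answer: REJECT

Steps:
initial (ε-close {0}): {0,2,6}
'a' @ 1: {1,7}  ✓accept
'c' @ 2: {}  — state set empty
rest 'bcca' ignored (set empty)
after full input: {}  (accept=1 not in)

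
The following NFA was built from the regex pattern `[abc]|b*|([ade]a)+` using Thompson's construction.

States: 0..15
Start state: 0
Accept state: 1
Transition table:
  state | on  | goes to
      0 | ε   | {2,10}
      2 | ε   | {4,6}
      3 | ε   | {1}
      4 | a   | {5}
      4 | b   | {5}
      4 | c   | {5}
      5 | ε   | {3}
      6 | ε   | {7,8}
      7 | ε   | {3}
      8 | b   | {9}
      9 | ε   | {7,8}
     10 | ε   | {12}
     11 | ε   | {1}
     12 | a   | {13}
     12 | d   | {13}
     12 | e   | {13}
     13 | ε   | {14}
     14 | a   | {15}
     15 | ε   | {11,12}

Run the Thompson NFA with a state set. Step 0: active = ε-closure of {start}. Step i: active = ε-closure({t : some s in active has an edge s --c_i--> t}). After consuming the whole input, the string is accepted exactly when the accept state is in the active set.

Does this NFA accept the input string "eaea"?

Answer: ACCEPT

Trace:
initial (ε-close {0}): {0,1,2,3,4,6,7,8,10,12}
'e' @ 1: {13,14}
'a' @ 2: {1,11,12,15}  ✓accept
'e' @ 3: {13,14}
'a' @ 4: {1,11,12,15}  ✓accept
after full input: {1,11,12,15}  (accept=1 in)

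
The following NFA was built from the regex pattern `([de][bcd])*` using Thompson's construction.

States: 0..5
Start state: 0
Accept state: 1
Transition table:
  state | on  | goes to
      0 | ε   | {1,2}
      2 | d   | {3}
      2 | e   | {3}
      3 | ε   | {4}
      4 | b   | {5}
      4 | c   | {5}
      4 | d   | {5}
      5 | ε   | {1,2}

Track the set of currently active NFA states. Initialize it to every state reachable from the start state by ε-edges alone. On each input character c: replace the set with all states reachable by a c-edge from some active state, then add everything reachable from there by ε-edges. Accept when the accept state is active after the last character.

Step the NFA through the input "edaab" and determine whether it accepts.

Answer: REJECT

Derivation:
S₀ = ε-closure({0}) = {0,1,2}
'e' @ 1: {3,4}
'd' @ 2: {1,2,5}  ✓accept
'a' @ 3: {}  — state set empty
rest 'ab' ignored (set empty)
after full input: {}  (accept=1 not in)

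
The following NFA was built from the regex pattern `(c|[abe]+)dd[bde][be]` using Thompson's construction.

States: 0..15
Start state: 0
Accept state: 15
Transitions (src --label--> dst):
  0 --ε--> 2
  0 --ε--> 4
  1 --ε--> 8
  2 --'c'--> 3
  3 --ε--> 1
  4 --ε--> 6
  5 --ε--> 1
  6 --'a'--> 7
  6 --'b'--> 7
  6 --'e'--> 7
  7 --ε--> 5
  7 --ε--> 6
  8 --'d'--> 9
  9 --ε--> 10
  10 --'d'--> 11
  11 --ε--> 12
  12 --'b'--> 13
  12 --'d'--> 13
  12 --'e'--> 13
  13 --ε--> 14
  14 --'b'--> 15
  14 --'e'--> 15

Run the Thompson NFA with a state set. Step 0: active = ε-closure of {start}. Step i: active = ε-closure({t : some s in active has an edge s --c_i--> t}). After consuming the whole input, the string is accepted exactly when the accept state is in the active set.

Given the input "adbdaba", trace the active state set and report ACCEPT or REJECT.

Answer: REJECT

Steps:
start: ε-closure({0}) = {0,2,4,6}
'a' @ 1: {1,5,6,7,8}
'd' @ 2: {9,10}
'b' @ 3: {}  — state set empty
rest 'daba' ignored (set empty)
after full input: {}  (accept=15 not in)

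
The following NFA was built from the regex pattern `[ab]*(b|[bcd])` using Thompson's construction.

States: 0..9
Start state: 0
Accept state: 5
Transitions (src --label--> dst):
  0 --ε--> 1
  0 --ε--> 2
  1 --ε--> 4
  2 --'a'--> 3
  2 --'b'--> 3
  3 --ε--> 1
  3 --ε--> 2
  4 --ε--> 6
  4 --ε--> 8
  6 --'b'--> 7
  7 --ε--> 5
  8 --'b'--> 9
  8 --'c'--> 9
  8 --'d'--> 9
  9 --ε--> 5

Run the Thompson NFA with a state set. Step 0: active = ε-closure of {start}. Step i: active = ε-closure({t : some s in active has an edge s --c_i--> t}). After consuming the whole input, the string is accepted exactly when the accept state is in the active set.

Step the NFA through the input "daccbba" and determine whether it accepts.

start: ε-closure({0}) = {0,1,2,4,6,8}
'd' @ 1: {5,9}  (accept∈set)
'a' @ 2: {}  — no active states
rest 'ccbba' ignored (set empty)
end set {} — state 5 not in

Answer: REJECT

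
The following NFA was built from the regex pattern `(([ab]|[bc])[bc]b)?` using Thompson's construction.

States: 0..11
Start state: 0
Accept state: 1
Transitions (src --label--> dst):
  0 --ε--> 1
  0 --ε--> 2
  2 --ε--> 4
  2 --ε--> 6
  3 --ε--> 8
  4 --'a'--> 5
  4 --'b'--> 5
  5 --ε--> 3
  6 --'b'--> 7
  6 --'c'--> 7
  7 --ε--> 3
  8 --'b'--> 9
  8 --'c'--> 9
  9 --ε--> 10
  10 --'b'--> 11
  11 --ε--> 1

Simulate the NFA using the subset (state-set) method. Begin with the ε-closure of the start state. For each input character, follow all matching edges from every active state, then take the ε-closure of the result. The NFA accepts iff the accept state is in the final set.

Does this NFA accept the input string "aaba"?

initial (ε-close {0}): {0,1,2,4,6}
'a' @ 1: {3,5,8}
'a' @ 2: {}  — state set empty
rest 'ba' ignored (set empty)
after full input: {}  (accept=1 not in)

Answer: REJECT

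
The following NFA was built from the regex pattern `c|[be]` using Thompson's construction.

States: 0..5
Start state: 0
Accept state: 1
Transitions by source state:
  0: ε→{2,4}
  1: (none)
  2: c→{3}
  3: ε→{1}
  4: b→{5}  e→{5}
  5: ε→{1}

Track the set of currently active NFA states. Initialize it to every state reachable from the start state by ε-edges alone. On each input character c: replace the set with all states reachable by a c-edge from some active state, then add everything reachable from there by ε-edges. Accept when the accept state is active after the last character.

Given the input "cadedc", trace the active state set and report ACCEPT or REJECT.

Answer: REJECT

Steps:
start: ε-closure({0}) = {0,2,4}
'c' @ 1: {1,3}  ✓accept
'a' @ 2: {}  — no active states
rest 'dedc' ignored (set empty)
after full input: {}  (accept=1 not in)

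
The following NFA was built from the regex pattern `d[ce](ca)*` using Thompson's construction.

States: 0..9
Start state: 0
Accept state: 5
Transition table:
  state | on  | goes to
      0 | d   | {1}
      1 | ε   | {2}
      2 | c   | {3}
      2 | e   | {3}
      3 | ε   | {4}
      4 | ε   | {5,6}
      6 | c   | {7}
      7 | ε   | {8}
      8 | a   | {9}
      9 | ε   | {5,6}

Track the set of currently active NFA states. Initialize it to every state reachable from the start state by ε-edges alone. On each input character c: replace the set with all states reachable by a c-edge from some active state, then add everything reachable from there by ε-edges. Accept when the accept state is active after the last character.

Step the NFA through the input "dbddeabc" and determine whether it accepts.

Answer: REJECT

Trace:
initial (ε-close {0}): {0}
'd' @ 1: {1,2}
'b' @ 2: {}  — no active states
rest 'ddeabc' ignored (set empty)
end set {} — state 5 not in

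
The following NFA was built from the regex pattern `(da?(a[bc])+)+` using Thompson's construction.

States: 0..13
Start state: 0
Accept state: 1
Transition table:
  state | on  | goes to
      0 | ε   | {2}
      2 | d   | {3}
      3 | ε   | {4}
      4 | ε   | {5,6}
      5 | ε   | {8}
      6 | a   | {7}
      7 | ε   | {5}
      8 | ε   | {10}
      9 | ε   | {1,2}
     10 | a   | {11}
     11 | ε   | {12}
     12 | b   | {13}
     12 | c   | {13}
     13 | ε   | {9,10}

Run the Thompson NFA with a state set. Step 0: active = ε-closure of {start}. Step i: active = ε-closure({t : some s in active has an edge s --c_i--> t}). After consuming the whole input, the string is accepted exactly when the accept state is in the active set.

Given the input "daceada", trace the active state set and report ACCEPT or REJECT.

initial (ε-close {0}): {0,2}
'd' @ 1: {3,4,5,6,8,10}
'a' @ 2: {5,7,8,10,11,12}
'c' @ 3: {1,2,9,10,13}  (accept∈set)
'e' @ 4: {}  — no active states
rest 'ada' ignored (set empty)
end set {} — state 1 not in

Answer: REJECT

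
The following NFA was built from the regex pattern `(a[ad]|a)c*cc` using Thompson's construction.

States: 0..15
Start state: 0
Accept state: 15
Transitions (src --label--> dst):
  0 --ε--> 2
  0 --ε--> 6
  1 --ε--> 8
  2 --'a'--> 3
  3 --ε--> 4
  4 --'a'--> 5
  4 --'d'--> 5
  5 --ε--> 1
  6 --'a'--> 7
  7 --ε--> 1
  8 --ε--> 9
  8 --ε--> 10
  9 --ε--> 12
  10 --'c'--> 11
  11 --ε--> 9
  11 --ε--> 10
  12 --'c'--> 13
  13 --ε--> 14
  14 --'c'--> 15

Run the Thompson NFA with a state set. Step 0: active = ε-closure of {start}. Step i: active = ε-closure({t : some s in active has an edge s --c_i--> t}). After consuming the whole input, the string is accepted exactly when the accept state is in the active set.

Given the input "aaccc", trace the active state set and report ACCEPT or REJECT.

Answer: ACCEPT

Derivation:
initial (ε-close {0}): {0,2,6}
'a' @ 1: {1,3,4,7,8,9,10,12}
'a' @ 2: {1,5,8,9,10,12}
'c' @ 3: {9,10,11,12,13,14}
'c' @ 4: {9,10,11,12,13,14,15}  (accept∈set)
'c' @ 5: {9,10,11,12,13,14,15}  (accept∈set)
final: {9,10,11,12,13,14,15}; accept 15 in set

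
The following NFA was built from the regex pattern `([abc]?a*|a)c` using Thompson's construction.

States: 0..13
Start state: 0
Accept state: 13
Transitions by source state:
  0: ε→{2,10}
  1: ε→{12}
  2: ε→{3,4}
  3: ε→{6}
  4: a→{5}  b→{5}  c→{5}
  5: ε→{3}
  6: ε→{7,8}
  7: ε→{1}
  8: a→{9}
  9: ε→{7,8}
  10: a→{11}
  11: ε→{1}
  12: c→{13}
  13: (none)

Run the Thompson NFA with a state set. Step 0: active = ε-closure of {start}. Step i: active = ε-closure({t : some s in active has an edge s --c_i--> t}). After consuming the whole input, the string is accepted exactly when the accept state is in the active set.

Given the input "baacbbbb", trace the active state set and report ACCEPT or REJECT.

Answer: REJECT

Trace:
initial (ε-close {0}): {0,1,2,3,4,6,7,8,10,12}
'b' @ 1: {1,3,5,6,7,8,12}
'a' @ 2: {1,7,8,9,12}
'a' @ 3: {1,7,8,9,12}
'c' @ 4: {13}  (accept∈set)
'b' @ 5: {}  — dead — no transitions
rest 'bbb' ignored (set empty)
end set {} — state 13 not in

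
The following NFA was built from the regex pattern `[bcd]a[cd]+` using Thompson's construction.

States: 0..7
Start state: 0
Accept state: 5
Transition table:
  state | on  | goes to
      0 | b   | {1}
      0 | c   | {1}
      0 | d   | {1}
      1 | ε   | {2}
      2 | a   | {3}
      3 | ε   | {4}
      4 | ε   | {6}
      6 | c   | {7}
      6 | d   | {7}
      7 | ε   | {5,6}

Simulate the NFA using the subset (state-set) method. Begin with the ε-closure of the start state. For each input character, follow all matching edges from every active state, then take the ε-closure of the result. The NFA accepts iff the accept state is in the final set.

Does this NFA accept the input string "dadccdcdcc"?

Answer: ACCEPT

Derivation:
S₀ = ε-closure({0}) = {0}
'd' @ 1: {1,2}
'a' @ 2: {3,4,6}
'd' @ 3: {5,6,7}  [accepting]
'c' @ 4: {5,6,7}  [accepting]
'c' @ 5: {5,6,7}  [accepting]
'd' @ 6: {5,6,7}  [accepting]
'c' @ 7: {5,6,7}  [accepting]
'd' @ 8: {5,6,7}  [accepting]
'c' @ 9: {5,6,7}  [accepting]
'c' @ 10: {5,6,7}  [accepting]
final: {5,6,7}; accept 5 in set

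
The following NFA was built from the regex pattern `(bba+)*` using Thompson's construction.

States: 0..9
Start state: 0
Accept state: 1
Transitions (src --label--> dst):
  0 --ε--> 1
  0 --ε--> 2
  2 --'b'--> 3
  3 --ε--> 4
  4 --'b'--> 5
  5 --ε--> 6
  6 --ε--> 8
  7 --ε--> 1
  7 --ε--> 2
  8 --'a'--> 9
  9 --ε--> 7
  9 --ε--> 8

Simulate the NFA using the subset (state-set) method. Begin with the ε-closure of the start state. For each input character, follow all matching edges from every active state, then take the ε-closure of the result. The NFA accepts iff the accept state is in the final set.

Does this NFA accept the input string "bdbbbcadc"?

start: ε-closure({0}) = {0,1,2}
'b' @ 1: {3,4}
'd' @ 2: {}  — dead — no transitions
rest 'bbbcadc' ignored (set empty)
end set {} — state 1 not in

Answer: REJECT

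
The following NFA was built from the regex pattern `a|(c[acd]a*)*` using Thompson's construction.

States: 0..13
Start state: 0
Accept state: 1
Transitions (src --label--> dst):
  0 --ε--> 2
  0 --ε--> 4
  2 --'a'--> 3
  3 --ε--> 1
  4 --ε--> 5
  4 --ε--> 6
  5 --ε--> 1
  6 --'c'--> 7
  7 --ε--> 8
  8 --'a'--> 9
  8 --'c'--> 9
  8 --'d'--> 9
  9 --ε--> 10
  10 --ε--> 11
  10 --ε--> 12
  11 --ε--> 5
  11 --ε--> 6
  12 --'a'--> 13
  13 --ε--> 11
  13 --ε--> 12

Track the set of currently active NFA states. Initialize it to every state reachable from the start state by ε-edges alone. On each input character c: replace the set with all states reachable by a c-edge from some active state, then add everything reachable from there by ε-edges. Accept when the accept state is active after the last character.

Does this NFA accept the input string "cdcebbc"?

Answer: REJECT

Steps:
initial (ε-close {0}): {0,1,2,4,5,6}
'c' @ 1: {7,8}
'd' @ 2: {1,5,6,9,10,11,12}  [accepting]
'c' @ 3: {7,8}
'e' @ 4: {}  — state set empty
rest 'bbc' ignored (set empty)
final: {}; accept 1 not in set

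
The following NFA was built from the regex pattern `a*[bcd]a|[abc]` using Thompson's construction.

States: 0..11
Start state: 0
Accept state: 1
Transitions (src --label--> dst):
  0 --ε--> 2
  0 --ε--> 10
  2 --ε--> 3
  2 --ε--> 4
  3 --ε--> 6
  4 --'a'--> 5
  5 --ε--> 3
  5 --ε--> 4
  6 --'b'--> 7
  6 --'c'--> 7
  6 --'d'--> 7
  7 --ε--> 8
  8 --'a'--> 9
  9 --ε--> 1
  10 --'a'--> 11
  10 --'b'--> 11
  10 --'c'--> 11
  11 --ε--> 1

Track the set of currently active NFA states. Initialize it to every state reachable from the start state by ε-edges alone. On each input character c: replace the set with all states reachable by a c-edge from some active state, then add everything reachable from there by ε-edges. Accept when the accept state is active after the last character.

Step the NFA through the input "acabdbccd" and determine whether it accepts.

initial (ε-close {0}): {0,2,3,4,6,10}
'a' @ 1: {1,3,4,5,6,11}  [accepting]
'c' @ 2: {7,8}
'a' @ 3: {1,9}  [accepting]
'b' @ 4: {}  — dead — no transitions
rest 'dbccd' ignored (set empty)
end set {} — state 1 not in

Answer: REJECT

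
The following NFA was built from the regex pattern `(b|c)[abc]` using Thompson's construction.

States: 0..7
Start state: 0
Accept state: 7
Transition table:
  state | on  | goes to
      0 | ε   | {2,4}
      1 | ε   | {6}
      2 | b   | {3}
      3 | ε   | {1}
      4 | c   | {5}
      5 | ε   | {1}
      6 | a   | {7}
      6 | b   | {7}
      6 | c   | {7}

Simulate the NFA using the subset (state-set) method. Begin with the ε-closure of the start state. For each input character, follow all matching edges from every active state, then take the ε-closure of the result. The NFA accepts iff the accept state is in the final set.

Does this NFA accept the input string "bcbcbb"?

Answer: REJECT

Derivation:
initial (ε-close {0}): {0,2,4}
'b' @ 1: {1,3,6}
'c' @ 2: {7}  [accepting]
'b' @ 3: {}  — no active states
rest 'cbb' ignored (set empty)
final: {}; accept 7 not in set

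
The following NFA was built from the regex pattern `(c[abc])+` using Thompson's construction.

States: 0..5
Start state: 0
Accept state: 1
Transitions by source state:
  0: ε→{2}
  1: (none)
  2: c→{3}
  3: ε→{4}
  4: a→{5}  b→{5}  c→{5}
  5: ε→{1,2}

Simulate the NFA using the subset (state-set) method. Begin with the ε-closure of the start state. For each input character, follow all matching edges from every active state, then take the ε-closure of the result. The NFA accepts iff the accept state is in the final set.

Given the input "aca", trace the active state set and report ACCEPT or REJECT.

Answer: REJECT

Derivation:
start: ε-closure({0}) = {0,2}
'a' @ 1: {}  — dead — no transitions
rest 'ca' ignored (set empty)
final: {}; accept 1 not in set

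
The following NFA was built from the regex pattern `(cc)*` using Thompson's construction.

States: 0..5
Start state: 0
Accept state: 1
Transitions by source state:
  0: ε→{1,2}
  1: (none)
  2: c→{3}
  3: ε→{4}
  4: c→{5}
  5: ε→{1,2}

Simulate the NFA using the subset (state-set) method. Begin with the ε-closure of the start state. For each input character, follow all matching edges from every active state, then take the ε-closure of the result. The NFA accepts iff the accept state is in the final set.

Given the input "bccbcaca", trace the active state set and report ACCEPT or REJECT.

Answer: REJECT

Derivation:
initial (ε-close {0}): {0,1,2}
'b' @ 1: {}  — no active states
rest 'ccbcaca' ignored (set empty)
after full input: {}  (accept=1 not in)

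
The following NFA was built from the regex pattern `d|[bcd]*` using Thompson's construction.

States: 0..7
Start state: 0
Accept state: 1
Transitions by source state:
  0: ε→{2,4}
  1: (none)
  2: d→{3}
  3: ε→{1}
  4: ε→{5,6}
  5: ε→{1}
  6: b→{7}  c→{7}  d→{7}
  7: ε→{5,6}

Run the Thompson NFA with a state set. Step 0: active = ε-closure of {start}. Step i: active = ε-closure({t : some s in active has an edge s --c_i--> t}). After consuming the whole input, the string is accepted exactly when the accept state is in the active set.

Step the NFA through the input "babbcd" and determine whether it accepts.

Answer: REJECT

Trace:
initial (ε-close {0}): {0,1,2,4,5,6}
'b' @ 1: {1,5,6,7}  ✓accept
'a' @ 2: {}  — dead — no transitions
rest 'bbcd' ignored (set empty)
end set {} — state 1 not in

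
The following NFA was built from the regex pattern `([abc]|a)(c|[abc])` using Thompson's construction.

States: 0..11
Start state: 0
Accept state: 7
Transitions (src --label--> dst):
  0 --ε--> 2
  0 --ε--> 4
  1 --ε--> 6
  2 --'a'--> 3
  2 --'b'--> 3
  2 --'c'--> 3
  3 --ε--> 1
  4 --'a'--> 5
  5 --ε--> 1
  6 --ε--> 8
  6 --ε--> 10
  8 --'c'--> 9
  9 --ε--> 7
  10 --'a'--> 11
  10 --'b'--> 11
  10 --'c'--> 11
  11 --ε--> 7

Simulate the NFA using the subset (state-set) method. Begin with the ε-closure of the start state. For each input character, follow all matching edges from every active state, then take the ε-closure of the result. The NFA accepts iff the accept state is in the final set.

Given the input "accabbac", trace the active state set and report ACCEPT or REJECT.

Answer: REJECT

Trace:
start: ε-closure({0}) = {0,2,4}
'a' @ 1: {1,3,5,6,8,10}
'c' @ 2: {7,9,11}  [accepting]
'c' @ 3: {}  — dead — no transitions
rest 'abbac' ignored (set empty)
final: {}; accept 7 not in set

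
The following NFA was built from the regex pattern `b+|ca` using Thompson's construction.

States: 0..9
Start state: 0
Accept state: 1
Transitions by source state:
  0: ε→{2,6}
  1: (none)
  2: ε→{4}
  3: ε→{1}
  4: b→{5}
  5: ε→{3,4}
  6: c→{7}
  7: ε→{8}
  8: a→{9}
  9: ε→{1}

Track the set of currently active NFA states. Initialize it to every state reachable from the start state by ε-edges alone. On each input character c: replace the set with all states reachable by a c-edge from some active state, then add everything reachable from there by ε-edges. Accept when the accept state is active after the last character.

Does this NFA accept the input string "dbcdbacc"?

initial (ε-close {0}): {0,2,4,6}
'd' @ 1: {}  — no active states
rest 'bcdbacc' ignored (set empty)
end set {} — state 1 not in

Answer: REJECT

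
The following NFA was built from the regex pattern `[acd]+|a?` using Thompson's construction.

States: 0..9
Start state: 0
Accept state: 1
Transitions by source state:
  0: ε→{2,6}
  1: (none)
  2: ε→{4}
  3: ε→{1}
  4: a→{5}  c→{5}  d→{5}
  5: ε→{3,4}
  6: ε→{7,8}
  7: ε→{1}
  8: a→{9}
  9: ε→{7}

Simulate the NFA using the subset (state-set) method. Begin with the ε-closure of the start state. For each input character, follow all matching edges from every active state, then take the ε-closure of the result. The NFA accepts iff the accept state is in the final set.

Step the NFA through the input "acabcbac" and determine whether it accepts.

Answer: REJECT

Derivation:
initial (ε-close {0}): {0,1,2,4,6,7,8}
'a' @ 1: {1,3,4,5,7,9}  ✓accept
'c' @ 2: {1,3,4,5}  ✓accept
'a' @ 3: {1,3,4,5}  ✓accept
'b' @ 4: {}  — state set empty
rest 'cbac' ignored (set empty)
after full input: {}  (accept=1 not in)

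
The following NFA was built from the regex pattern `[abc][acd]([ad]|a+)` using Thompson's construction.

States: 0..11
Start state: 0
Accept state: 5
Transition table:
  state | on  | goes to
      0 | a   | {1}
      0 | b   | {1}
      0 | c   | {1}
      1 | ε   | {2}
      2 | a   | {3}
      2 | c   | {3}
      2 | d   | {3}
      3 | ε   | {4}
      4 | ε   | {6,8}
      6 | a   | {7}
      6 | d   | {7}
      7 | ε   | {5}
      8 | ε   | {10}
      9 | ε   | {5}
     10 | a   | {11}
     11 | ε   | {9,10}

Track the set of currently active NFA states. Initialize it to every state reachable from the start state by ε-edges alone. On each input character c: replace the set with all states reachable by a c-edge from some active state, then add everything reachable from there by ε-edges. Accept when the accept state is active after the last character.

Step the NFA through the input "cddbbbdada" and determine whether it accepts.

initial (ε-close {0}): {0}
'c' @ 1: {1,2}
'd' @ 2: {3,4,6,8,10}
'd' @ 3: {5,7}  (accept∈set)
'b' @ 4: {}  — dead — no transitions
rest 'bbdada' ignored (set empty)
after full input: {}  (accept=5 not in)

Answer: REJECT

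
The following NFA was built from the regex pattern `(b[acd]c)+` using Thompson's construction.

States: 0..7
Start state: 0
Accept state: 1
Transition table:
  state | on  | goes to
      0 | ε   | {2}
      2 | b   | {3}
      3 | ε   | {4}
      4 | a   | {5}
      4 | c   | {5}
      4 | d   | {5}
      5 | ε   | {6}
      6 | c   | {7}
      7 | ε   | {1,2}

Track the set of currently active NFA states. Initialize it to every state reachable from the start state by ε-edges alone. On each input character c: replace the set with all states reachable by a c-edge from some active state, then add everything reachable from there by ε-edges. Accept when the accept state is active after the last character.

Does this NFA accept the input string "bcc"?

Answer: ACCEPT

Derivation:
initial (ε-close {0}): {0,2}
'b' @ 1: {3,4}
'c' @ 2: {5,6}
'c' @ 3: {1,2,7}  ✓accept
end set {1,2,7} — state 1 in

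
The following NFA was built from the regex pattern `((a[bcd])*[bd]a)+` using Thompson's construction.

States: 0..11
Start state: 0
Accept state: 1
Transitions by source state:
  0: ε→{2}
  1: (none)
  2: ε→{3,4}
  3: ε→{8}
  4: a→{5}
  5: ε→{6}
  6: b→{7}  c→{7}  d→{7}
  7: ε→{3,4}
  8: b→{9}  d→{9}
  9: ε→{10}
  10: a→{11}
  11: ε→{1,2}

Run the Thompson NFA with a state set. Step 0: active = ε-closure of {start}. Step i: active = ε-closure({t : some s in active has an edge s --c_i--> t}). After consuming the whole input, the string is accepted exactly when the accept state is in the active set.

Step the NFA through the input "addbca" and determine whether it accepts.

Answer: REJECT

Derivation:
start: ε-closure({0}) = {0,2,3,4,8}
'a' @ 1: {5,6}
'd' @ 2: {3,4,7,8}
'd' @ 3: {9,10}
'b' @ 4: {}  — state set empty
rest 'ca' ignored (set empty)
after full input: {}  (accept=1 not in)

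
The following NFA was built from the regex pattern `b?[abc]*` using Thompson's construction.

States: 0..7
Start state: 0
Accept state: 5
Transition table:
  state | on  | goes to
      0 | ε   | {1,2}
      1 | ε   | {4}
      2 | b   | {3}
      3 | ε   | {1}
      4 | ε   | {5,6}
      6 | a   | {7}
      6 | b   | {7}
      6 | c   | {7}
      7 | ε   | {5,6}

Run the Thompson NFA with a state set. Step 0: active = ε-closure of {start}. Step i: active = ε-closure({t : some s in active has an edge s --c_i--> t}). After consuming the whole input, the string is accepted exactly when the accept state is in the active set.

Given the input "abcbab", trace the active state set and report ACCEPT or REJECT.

initial (ε-close {0}): {0,1,2,4,5,6}
'a' @ 1: {5,6,7}  [accepting]
'b' @ 2: {5,6,7}  [accepting]
'c' @ 3: {5,6,7}  [accepting]
'b' @ 4: {5,6,7}  [accepting]
'a' @ 5: {5,6,7}  [accepting]
'b' @ 6: {5,6,7}  [accepting]
after full input: {5,6,7}  (accept=5 in)

Answer: ACCEPT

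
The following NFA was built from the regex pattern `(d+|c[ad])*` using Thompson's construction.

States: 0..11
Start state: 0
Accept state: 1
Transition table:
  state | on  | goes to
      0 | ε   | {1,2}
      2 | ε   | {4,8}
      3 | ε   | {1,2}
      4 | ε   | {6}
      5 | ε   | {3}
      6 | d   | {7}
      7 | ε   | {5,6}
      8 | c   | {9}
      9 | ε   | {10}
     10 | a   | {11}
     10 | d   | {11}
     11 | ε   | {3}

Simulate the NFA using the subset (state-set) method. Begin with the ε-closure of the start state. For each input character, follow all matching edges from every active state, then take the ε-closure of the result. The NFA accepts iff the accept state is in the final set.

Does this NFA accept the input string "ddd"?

start: ε-closure({0}) = {0,1,2,4,6,8}
'd' @ 1: {1,2,3,4,5,6,7,8}  [accepting]
'd' @ 2: {1,2,3,4,5,6,7,8}  [accepting]
'd' @ 3: {1,2,3,4,5,6,7,8}  [accepting]
end set {1,2,3,4,5,6,7,8} — state 1 in

Answer: ACCEPT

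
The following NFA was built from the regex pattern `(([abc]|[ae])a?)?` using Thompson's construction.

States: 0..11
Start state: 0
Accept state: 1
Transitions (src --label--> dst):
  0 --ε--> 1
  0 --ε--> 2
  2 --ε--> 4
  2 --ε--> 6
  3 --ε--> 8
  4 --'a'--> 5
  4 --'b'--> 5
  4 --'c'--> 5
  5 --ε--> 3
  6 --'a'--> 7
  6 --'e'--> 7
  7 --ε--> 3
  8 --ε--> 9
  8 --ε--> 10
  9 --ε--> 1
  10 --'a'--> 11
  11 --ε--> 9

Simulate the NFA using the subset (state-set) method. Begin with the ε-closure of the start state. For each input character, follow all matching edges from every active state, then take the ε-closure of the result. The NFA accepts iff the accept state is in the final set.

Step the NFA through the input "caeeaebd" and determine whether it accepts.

initial (ε-close {0}): {0,1,2,4,6}
'c' @ 1: {1,3,5,8,9,10}  (accept∈set)
'a' @ 2: {1,9,11}  (accept∈set)
'e' @ 3: {}  — dead — no transitions
rest 'eaebd' ignored (set empty)
after full input: {}  (accept=1 not in)

Answer: REJECT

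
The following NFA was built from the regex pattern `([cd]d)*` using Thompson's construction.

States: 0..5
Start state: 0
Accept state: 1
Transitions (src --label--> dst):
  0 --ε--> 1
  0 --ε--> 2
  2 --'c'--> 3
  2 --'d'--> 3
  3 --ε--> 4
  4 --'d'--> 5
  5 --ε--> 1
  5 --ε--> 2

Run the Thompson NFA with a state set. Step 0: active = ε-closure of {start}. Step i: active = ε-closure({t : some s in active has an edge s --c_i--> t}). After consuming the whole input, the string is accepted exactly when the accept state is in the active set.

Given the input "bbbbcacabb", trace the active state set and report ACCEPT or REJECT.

S₀ = ε-closure({0}) = {0,1,2}
'b' @ 1: {}  — no active states
rest 'bbbcacabb' ignored (set empty)
end set {} — state 1 not in

Answer: REJECT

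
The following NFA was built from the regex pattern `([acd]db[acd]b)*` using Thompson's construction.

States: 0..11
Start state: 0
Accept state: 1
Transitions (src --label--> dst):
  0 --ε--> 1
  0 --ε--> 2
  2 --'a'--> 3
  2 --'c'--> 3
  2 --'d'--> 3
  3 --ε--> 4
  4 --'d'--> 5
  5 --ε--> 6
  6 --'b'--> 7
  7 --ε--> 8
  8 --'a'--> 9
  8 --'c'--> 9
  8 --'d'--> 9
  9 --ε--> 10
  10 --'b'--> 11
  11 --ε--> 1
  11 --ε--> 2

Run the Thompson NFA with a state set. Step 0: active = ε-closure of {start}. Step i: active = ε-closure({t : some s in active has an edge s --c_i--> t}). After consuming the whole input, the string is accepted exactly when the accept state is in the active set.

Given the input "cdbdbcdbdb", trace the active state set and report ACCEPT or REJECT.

Answer: ACCEPT

Trace:
start: ε-closure({0}) = {0,1,2}
'c' @ 1: {3,4}
'd' @ 2: {5,6}
'b' @ 3: {7,8}
'd' @ 4: {9,10}
'b' @ 5: {1,2,11}  [accepting]
'c' @ 6: {3,4}
'd' @ 7: {5,6}
'b' @ 8: {7,8}
'd' @ 9: {9,10}
'b' @ 10: {1,2,11}  [accepting]
end set {1,2,11} — state 1 in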